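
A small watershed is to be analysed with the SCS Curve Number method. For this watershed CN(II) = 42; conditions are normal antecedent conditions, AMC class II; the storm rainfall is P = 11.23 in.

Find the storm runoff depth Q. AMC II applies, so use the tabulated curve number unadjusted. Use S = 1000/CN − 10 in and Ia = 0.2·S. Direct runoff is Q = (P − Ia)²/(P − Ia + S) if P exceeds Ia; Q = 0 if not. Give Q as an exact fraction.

Average conditions: CN = 42 (no AMC adjustment).
S = 1000/42 − 10 = 290/21 in ≈ 13.810 in
Initial abstraction Ia = S/5 = (290/21)/5 = 58/21 ≈ 2.762 in
P − Ia = 11.230 − 2.762 = 17783/2100 ≈ 8.468 in (> 0, runoff occurs)
Q: (17783/2100)² ÷ (46783/2100) = 316235089/98244300 in (≈ 3.219 in)

Q = 316235089/98244300 in ≈ 3.219 in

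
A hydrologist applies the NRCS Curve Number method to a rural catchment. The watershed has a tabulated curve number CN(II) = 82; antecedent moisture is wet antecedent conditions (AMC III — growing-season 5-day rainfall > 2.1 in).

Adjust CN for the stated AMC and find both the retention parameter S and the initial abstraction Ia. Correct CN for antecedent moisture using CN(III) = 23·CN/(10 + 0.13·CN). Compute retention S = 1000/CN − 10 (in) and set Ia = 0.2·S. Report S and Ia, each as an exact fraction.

Wet (AMC III): CN(III) = 23·82/(10 + 0.13·82) = 1886/(1033/50) = 94300/1033 ≈ 91.288
Retention S: 1000/CN − 10 with CN=91.288 → S = 900/943 ≈ 0.954 in
Initial abstraction Ia = S/5 = (900/943)/5 = 180/943 ≈ 0.191 in

S = 900/943 in ≈ 0.954 in; Ia = 180/943 in ≈ 0.191 in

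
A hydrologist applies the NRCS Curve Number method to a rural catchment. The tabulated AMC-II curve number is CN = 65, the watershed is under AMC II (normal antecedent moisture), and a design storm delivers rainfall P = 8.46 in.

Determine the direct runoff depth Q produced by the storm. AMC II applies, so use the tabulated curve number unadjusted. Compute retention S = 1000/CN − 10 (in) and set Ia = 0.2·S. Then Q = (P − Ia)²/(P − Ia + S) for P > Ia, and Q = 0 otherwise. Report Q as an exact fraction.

Q = 23030401/5394350 in ≈ 4.269 in

CN(II) = 65; AMC II needs no correction.
Max retention: S = 1000/65 − 10 = 70/13 in (≈ 5.385 in)
Initial abstraction Ia = S/5 = (70/13)/5 = 14/13 ≈ 1.077 in
Excess rainfall: 8.460 − 1.077 = 7.383 in; P > Ia so Q > 0
Q = (4799/650)²/((4799/650) + 70/13) = (23030401/422500)/(8299/650) = 23030401/5394350 in ≈ 4.269 in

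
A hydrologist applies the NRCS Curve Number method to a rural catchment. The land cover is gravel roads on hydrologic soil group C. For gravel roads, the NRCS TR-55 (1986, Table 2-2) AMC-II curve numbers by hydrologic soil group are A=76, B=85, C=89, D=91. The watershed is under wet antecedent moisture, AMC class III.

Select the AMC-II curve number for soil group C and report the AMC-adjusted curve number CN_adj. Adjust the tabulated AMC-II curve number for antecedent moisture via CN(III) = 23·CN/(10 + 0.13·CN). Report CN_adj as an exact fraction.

CN_adj = 204700/2157 ≈ 94.900

NRCS table: gravel roads, soil group C → CN(II) = 89
CN(III) from CN(II)=89: (23·89)/(10 + 0.13·89) = 204700/2157 ≈ 94.900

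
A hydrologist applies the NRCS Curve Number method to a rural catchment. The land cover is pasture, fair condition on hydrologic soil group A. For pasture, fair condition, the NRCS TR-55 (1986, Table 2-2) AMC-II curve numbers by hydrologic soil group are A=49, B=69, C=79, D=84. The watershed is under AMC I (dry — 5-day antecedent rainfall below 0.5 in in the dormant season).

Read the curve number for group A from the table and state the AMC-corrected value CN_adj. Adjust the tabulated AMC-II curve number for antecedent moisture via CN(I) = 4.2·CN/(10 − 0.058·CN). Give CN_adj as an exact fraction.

CN_adj = 34300/1193 ≈ 28.751

NRCS table: pasture, fair condition, soil group A → CN(II) = 49
Dry (AMC I): CN(I) = 4.2·49/(10 − 0.058·49) = (1029/5)/(3579/500) = 34300/1193 ≈ 28.751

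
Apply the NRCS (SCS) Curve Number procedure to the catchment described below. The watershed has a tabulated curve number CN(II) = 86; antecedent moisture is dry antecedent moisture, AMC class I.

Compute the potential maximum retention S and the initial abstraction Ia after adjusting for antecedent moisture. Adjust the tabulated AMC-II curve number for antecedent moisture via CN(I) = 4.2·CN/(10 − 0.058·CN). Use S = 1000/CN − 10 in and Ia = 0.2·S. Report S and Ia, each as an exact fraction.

S = 500/129 in ≈ 3.876 in; Ia = 100/129 in ≈ 0.775 in

CN(I) from CN(II)=86: (4.2·86)/(10 − 0.058·86) = 12900/179 ≈ 72.067
Retention S: 1000/CN − 10 with CN=72.067 → S = 500/129 ≈ 3.876 in
Initial abstraction Ia = S/5 = (500/129)/5 = 100/129 ≈ 0.775 in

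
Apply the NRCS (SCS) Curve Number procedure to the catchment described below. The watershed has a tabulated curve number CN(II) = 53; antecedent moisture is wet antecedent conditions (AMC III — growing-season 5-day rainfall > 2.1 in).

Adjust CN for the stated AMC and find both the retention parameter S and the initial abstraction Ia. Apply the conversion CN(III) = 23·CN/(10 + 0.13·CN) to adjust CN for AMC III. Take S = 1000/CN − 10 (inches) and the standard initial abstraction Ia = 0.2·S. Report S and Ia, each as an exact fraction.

Wet (AMC III): CN(III) = 23·53/(10 + 0.13·53) = 1219/(1689/100) = 121900/1689 ≈ 72.173
Max retention: S = 1000/(121900/1689) − 10 = 4700/1219 in (≈ 3.856 in)
Ia = 0.2S: 0.2·3.856 = 0.771 in (exactly 940/1219)

S = 4700/1219 in ≈ 3.856 in; Ia = 940/1219 in ≈ 0.771 in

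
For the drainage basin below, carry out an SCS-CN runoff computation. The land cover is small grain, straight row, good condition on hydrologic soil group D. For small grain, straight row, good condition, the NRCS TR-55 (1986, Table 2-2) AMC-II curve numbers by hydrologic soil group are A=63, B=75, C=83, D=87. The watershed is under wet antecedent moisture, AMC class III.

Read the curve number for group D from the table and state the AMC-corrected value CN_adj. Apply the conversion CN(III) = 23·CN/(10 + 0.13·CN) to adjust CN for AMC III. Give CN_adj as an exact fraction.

CN_adj = 200100/2131 ≈ 93.900

NRCS table: small grain, straight row, good condition, soil group D → CN(II) = 87
Wet (AMC III): CN(III) = 23·87/(10 + 0.13·87) = 2001/(2131/100) = 200100/2131 ≈ 93.900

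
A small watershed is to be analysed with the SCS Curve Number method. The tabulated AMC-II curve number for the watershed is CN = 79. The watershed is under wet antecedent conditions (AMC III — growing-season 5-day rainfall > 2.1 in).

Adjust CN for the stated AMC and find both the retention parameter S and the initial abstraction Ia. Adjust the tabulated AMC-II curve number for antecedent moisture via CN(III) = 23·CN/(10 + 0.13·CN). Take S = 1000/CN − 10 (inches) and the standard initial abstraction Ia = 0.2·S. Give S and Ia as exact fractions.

S = 2100/1817 in ≈ 1.156 in; Ia = 420/1817 in ≈ 0.231 in

Adjust CN=79 to AMC III: 23·79/(10 + 0.13·79) → 1817 ÷ (2027/100) = 181700/2027 ≈ 89.640
Retention S: 1000/CN − 10 with CN=89.640 → S = 2100/1817 ≈ 1.156 in
Ia = 0.2S: 0.2·1.156 = 0.231 in (exactly 420/1817)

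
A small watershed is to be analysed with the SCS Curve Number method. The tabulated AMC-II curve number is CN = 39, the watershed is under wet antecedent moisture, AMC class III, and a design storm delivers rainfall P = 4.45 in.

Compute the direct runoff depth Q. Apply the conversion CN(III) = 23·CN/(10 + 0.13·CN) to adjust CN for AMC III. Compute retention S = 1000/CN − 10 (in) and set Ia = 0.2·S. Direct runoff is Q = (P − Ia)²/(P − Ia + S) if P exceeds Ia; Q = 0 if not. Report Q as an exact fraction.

Q = 3072817489/3183148020 in ≈ 0.965 in

Adjust CN=39 to AMC III: 23·39/(10 + 0.13·39) → 897 ÷ (1507/100) = 89700/1507 ≈ 59.522
Retention S: 1000/CN − 10 with CN=59.522 → S = 6100/897 ≈ 6.800 in
Initial abstraction Ia = S/5 = (6100/897)/5 = 1220/897 ≈ 1.360 in
Excess rainfall: 4.450 − 1.360 = 3.090 in; P > Ia so Q > 0
Q = (55433/17940)²/((55433/17940) + 6100/897) = (3072817489/321843600)/(177433/17940) = 3072817489/3183148020 in ≈ 0.965 in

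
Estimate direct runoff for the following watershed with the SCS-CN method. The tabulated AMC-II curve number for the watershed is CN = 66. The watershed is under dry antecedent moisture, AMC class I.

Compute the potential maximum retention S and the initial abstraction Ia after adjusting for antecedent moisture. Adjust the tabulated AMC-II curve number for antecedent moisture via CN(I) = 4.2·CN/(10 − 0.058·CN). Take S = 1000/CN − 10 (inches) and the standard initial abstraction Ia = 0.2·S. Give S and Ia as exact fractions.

Adjust CN=66 to AMC I: 4.2·66/(10 − 0.058·66) → (1386/5) ÷ (1543/250) = 69300/1543 ≈ 44.913
S = 1000/(69300/1543) − 10 = 8500/693 in ≈ 12.266 in
Ia = 0.2·(8500/693) = 1700/693 in ≈ 2.453 in

S = 8500/693 in ≈ 12.266 in; Ia = 1700/693 in ≈ 2.453 in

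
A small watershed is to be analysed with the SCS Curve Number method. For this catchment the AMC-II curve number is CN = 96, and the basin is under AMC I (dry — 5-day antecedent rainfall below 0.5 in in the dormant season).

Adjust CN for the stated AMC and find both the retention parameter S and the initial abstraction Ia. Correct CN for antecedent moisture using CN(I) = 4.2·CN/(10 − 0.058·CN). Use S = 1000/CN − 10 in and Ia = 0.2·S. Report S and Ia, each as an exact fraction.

S = 125/126 in ≈ 0.992 in; Ia = 25/126 in ≈ 0.198 in

Adjust CN=96 to AMC I: 4.2·96/(10 − 0.058·96) → (2016/5) ÷ (554/125) = 25200/277 ≈ 90.975
Retention S: 1000/CN − 10 with CN=90.975 → S = 125/126 ≈ 0.992 in
Ia = 0.2S: 0.2·0.992 = 0.198 in (exactly 25/126)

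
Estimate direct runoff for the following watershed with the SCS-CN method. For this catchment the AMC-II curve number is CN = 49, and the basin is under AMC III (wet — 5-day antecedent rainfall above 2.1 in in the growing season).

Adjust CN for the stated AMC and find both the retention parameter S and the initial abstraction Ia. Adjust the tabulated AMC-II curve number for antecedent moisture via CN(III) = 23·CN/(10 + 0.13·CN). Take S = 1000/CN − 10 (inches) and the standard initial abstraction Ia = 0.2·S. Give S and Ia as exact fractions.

S = 5100/1127 in ≈ 4.525 in; Ia = 1020/1127 in ≈ 0.905 in

Wet (AMC III): CN(III) = 23·49/(10 + 0.13·49) = 1127/(1637/100) = 112700/1637 ≈ 68.845
Retention S: 1000/CN − 10 with CN=68.845 → S = 5100/1127 ≈ 4.525 in
Ia = 0.2·(5100/1127) = 1020/1127 in ≈ 0.905 in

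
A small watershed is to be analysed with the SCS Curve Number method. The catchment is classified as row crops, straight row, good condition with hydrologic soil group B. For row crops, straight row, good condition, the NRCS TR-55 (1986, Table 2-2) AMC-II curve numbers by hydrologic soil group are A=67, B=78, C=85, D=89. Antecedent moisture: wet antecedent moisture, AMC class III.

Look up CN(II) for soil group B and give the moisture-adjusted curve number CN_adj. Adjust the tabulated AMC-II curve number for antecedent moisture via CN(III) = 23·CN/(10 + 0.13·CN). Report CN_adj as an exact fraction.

NRCS table: row crops, straight row, good condition, soil group B → CN(II) = 78
CN(III) from CN(II)=78: (23·78)/(10 + 0.13·78) = 89700/1007 ≈ 89.076

CN_adj = 89700/1007 ≈ 89.076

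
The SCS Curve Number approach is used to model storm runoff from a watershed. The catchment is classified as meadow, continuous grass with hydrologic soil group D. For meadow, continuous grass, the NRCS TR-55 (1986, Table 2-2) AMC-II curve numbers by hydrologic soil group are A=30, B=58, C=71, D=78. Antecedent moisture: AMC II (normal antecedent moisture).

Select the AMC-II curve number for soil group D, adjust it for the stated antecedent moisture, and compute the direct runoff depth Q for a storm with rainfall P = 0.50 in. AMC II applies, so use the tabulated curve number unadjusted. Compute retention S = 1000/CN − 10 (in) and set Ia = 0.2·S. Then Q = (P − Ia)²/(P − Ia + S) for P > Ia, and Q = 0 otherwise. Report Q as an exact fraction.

Q = 0 in ≈ 0.000 in

NRCS table: meadow, continuous grass, soil group D → CN(II) = 78
Average conditions: CN = 78 (no AMC adjustment).
S = 1000/78 − 10 = 110/39 in ≈ 2.821 in
Initial abstraction Ia = S/5 = (110/39)/5 = 22/39 ≈ 0.564 in
P = 0.500 ≤ Ia = 0.564 in: entire storm abstracted, Q = 0.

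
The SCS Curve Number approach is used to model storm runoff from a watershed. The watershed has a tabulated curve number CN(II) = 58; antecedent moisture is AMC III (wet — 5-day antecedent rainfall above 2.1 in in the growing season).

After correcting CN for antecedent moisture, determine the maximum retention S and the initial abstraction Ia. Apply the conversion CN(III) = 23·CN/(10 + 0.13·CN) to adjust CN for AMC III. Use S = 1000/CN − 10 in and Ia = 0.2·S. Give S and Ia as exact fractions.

Adjust CN=58 to AMC III: 23·58/(10 + 0.13·58) → 1334 ÷ (877/50) = 66700/877 ≈ 76.055
S = 1000/(66700/877) − 10 = 2100/667 in ≈ 3.148 in
Ia = 0.2S: 0.2·3.148 = 0.630 in (exactly 420/667)

S = 2100/667 in ≈ 3.148 in; Ia = 420/667 in ≈ 0.630 in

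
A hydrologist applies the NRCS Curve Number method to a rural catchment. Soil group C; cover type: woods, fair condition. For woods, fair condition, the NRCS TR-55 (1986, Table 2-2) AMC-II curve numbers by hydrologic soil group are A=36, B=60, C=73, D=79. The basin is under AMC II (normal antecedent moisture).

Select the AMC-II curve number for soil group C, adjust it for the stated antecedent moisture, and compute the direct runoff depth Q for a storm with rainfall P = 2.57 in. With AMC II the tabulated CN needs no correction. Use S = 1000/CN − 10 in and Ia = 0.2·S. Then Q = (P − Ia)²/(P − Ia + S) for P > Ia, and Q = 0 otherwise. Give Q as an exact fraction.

NRCS table: woods, fair condition, soil group C → CN(II) = 73
Average conditions: CN = 73 (no AMC adjustment).
Max retention: S = 1000/73 − 10 = 270/73 in (≈ 3.699 in)
Ia = 0.2·(270/73) = 54/73 in ≈ 0.740 in
Since P=2.570 > Ia=0.740: effective rainfall P−Ia = 13361/7300 in
Q = (13361/7300)²/((13361/7300) + 270/73) = (178516321/53290000)/(40361/7300) = 178516321/294635300 in ≈ 0.606 in

Q = 178516321/294635300 in ≈ 0.606 in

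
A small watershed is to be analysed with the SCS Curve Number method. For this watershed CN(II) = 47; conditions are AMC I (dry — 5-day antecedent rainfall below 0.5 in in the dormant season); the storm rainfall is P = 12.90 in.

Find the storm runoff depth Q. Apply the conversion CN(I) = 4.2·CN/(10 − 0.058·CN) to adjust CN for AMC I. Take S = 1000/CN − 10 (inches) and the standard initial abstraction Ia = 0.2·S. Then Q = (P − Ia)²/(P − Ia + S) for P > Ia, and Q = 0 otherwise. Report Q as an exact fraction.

CN(I) from CN(II)=47: (4.2·47)/(10 − 0.058·47) = 98700/3637 ≈ 27.138
S = 1000/(98700/3637) − 10 = 26500/987 in ≈ 26.849 in
Ia = 0.2S: 0.2·26.849 = 5.370 in (exactly 5300/987)
P − Ia = 12.900 − 5.370 = 74323/9870 ≈ 7.530 in (> 0, runoff occurs)
Q: (74323/9870)² ÷ (339323/9870) = 5523908329/3349118010 in (≈ 1.649 in)

Q = 5523908329/3349118010 in ≈ 1.649 in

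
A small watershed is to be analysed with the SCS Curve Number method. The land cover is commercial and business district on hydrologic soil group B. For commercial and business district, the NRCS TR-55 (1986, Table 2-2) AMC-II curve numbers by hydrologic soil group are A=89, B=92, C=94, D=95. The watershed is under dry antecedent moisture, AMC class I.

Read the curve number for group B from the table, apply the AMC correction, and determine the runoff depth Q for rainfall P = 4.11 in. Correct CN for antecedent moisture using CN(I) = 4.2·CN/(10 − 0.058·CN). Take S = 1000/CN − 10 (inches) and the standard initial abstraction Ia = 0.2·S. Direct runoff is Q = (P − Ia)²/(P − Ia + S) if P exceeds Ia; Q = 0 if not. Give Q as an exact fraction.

NRCS table: commercial and business district, soil group B → CN(II) = 92
Dry (AMC I): CN(I) = 4.2·92/(10 − 0.058·92) = (1932/5)/(583/125) = 48300/583 ≈ 82.847
Retention S: 1000/CN − 10 with CN=82.847 → S = 1000/483 ≈ 2.070 in
Initial abstraction Ia = S/5 = (1000/483)/5 = 200/483 ≈ 0.414 in
Since P=4.110 > Ia=0.414: effective rainfall P−Ia = 178513/48300 in
Runoff Q = (P−Ia)²/(P−Ia+S) = (3.696)²/(3.696+2.070) = 31866891169/13452177900 ≈ 2.369 in

Q = 31866891169/13452177900 in ≈ 2.369 in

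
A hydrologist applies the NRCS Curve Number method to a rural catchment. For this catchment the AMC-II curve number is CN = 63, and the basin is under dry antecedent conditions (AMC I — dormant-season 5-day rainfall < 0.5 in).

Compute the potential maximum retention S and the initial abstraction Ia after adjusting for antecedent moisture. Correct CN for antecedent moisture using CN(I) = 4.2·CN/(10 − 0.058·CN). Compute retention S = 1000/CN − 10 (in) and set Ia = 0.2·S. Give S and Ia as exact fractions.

Dry (AMC I): CN(I) = 4.2·63/(10 − 0.058·63) = (1323/5)/(3173/500) = 132300/3173 ≈ 41.696
S = 1000/(132300/3173) − 10 = 18500/1323 in ≈ 13.983 in
Initial abstraction Ia = S/5 = (18500/1323)/5 = 3700/1323 ≈ 2.797 in

S = 18500/1323 in ≈ 13.983 in; Ia = 3700/1323 in ≈ 2.797 in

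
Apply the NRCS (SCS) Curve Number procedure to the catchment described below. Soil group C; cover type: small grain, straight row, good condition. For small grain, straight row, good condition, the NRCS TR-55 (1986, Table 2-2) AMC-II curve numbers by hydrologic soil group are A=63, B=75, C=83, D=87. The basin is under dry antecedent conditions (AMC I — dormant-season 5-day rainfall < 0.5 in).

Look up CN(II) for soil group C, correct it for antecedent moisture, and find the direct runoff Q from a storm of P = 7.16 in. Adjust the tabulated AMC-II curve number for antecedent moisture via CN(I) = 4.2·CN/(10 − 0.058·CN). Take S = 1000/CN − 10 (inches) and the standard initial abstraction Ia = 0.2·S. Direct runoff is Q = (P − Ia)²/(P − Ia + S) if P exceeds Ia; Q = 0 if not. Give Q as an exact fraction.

Q = 72628633009/21003019275 in ≈ 3.458 in

NRCS table: small grain, straight row, good condition, soil group C → CN(II) = 83
Dry (AMC I): CN(I) = 4.2·83/(10 − 0.058·83) = (1743/5)/(2593/500) = 174300/2593 ≈ 67.219
Retention S: 1000/CN − 10 with CN=67.219 → S = 8500/1743 ≈ 4.877 in
Ia = 0.2·(8500/1743) = 1700/1743 in ≈ 0.975 in
Excess rainfall: 7.160 − 0.975 = 6.185 in; P > Ia so Q > 0
Q = (269497/43575)²/((269497/43575) + 8500/1743) = (72628633009/1898780625)/(481997/43575) = 72628633009/21003019275 in ≈ 3.458 in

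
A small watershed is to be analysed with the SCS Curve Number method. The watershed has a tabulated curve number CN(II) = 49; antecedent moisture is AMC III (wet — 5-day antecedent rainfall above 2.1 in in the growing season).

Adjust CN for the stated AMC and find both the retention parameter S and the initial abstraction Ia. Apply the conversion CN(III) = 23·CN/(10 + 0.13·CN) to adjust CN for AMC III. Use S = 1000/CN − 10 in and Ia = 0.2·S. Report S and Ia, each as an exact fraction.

S = 5100/1127 in ≈ 4.525 in; Ia = 1020/1127 in ≈ 0.905 in

Wet (AMC III): CN(III) = 23·49/(10 + 0.13·49) = 1127/(1637/100) = 112700/1637 ≈ 68.845
S = 1000/(112700/1637) − 10 = 5100/1127 in ≈ 4.525 in
Ia = 0.2·(5100/1127) = 1020/1127 in ≈ 0.905 in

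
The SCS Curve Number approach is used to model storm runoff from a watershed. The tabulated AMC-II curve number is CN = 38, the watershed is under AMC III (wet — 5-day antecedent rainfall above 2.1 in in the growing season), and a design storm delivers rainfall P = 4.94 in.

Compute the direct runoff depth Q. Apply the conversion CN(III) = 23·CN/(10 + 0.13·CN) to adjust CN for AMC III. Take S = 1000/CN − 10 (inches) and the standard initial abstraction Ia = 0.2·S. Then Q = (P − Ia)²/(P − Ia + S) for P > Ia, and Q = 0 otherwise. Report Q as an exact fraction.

Q = 5919609721/5067867150 in ≈ 1.168 in

CN(III) from CN(II)=38: (23·38)/(10 + 0.13·38) = 43700/747 ≈ 58.501
Retention S: 1000/CN − 10 with CN=58.501 → S = 3100/437 ≈ 7.094 in
Ia = 0.2·(3100/437) = 620/437 in ≈ 1.419 in
Excess rainfall: 4.940 − 1.419 = 3.521 in; P > Ia so Q > 0
Q = (76939/21850)²/((76939/21850) + 3100/437) = (5919609721/477422500)/(231939/21850) = 5919609721/5067867150 in ≈ 1.168 in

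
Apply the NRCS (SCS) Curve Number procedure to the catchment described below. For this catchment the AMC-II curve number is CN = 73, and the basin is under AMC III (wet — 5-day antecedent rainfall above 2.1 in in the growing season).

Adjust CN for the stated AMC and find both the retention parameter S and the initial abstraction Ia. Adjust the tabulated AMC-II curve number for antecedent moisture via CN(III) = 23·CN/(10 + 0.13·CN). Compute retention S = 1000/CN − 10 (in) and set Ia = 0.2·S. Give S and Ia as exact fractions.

Wet (AMC III): CN(III) = 23·73/(10 + 0.13·73) = 1679/(1949/100) = 167900/1949 ≈ 86.147
Retention S: 1000/CN − 10 with CN=86.147 → S = 2700/1679 ≈ 1.608 in
Initial abstraction Ia = S/5 = (2700/1679)/5 = 540/1679 ≈ 0.322 in

S = 2700/1679 in ≈ 1.608 in; Ia = 540/1679 in ≈ 0.322 in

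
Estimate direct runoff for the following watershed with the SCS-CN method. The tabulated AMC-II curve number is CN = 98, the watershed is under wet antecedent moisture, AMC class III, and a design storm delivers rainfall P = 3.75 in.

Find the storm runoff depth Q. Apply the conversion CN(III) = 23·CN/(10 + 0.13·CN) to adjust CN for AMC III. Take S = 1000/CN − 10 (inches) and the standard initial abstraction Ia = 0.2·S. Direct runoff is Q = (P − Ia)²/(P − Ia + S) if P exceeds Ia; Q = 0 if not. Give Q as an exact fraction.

Q = 11323225/3106012 in ≈ 3.646 in

Wet (AMC III): CN(III) = 23·98/(10 + 0.13·98) = 2254/(1137/50) = 112700/1137 ≈ 99.120
Retention S: 1000/CN − 10 with CN=99.120 → S = 100/1127 ≈ 0.089 in
Ia = 0.2S: 0.2·0.089 = 0.018 in (exactly 20/1127)
Since P=3.750 > Ia=0.018: effective rainfall P−Ia = 16825/4508 in
Q: (16825/4508)² ÷ (17225/4508) = 11323225/3106012 in (≈ 3.646 in)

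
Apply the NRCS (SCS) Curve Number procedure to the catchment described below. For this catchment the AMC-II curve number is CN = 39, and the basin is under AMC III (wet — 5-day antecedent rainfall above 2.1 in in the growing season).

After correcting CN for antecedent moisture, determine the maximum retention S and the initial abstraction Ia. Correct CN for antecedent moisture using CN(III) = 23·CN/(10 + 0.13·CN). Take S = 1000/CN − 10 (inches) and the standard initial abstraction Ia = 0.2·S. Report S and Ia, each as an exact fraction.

Adjust CN=39 to AMC III: 23·39/(10 + 0.13·39) → 897 ÷ (1507/100) = 89700/1507 ≈ 59.522
Retention S: 1000/CN − 10 with CN=59.522 → S = 6100/897 ≈ 6.800 in
Ia = 0.2·(6100/897) = 1220/897 in ≈ 1.360 in

S = 6100/897 in ≈ 6.800 in; Ia = 1220/897 in ≈ 1.360 in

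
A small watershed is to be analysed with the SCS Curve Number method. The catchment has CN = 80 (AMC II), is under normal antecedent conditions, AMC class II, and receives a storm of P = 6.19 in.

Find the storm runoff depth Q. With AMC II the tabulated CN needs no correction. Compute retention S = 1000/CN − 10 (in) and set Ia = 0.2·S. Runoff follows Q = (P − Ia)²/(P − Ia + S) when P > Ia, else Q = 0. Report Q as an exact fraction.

Q = 323761/81900 in ≈ 3.953 in

CN(II) = 80; AMC II needs no correction.
S = 1000/80 − 10 = 5/2 in ≈ 2.500 in
Ia = 0.2S: 0.2·2.500 = 0.500 in (exactly 1/2)
Excess rainfall: 6.190 − 0.500 = 5.690 in; P > Ia so Q > 0
Runoff Q = (P−Ia)²/(P−Ia+S) = (5.690)²/(5.690+2.500) = 323761/81900 ≈ 3.953 in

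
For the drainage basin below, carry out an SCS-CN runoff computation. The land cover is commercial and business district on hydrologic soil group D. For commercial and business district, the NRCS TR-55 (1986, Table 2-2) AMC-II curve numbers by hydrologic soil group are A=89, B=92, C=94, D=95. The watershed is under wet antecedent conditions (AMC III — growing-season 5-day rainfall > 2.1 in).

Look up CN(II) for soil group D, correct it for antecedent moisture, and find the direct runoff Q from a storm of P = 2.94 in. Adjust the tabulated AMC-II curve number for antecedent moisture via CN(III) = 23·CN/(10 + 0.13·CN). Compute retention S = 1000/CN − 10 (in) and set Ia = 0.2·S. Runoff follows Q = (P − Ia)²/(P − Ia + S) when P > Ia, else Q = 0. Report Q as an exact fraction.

Q = 3999171121/1491022150 in ≈ 2.682 in

NRCS table: commercial and business district, soil group D → CN(II) = 95
Wet (AMC III): CN(III) = 23·95/(10 + 0.13·95) = 2185/(447/20) = 43700/447 ≈ 97.763
Max retention: S = 1000/(43700/447) − 10 = 100/437 in (≈ 0.229 in)
Ia = 0.2·(100/437) = 20/437 in ≈ 0.046 in
P − Ia = 2.940 − 0.046 = 63239/21850 ≈ 2.894 in (> 0, runoff occurs)
Runoff Q = (P−Ia)²/(P−Ia+S) = (2.894)²/(2.894+0.229) = 3999171121/1491022150 ≈ 2.682 in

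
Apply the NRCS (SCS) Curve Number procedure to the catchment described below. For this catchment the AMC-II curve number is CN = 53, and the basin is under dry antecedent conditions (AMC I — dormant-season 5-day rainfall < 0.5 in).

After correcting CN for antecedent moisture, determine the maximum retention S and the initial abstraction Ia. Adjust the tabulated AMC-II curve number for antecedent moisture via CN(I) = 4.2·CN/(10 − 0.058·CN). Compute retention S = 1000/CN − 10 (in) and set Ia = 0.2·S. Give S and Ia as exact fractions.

CN(I) from CN(II)=53: (4.2·53)/(10 − 0.058·53) = 111300/3463 ≈ 32.140
S = 1000/(111300/3463) − 10 = 23500/1113 in ≈ 21.114 in
Ia = 0.2·(23500/1113) = 4700/1113 in ≈ 4.223 in

S = 23500/1113 in ≈ 21.114 in; Ia = 4700/1113 in ≈ 4.223 in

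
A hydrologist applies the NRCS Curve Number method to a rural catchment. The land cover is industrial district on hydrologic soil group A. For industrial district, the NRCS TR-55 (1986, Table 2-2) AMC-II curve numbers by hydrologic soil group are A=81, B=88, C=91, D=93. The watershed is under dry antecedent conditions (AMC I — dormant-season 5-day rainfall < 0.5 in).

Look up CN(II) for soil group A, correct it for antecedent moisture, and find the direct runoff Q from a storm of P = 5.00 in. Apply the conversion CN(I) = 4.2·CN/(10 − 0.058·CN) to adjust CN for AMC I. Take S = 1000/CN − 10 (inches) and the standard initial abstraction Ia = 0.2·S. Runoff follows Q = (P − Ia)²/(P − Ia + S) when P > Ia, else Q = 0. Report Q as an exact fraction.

Q = 8725205/5478921 in ≈ 1.593 in

NRCS table: industrial district, soil group A → CN(II) = 81
Adjust CN=81 to AMC I: 4.2·81/(10 − 0.058·81) → (1701/5) ÷ (2651/500) = 170100/2651 ≈ 64.164
Retention S: 1000/CN − 10 with CN=64.164 → S = 9500/1701 ≈ 5.585 in
Initial abstraction Ia = S/5 = (9500/1701)/5 = 1900/1701 ≈ 1.117 in
Since P=5.000 > Ia=1.117: effective rainfall P−Ia = 6605/1701 in
Q = (6605/1701)²/((6605/1701) + 9500/1701) = (43626025/2893401)/(16105/1701) = 8725205/5478921 in ≈ 1.593 in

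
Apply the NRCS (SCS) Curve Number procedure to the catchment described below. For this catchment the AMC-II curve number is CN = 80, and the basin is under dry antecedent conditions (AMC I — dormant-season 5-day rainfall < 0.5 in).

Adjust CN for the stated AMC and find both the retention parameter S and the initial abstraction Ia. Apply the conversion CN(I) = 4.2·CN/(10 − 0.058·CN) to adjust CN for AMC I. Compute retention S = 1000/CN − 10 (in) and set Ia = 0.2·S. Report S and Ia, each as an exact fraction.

Adjust CN=80 to AMC I: 4.2·80/(10 − 0.058·80) → 336 ÷ (134/25) = 4200/67 ≈ 62.687
Retention S: 1000/CN − 10 with CN=62.687 → S = 125/21 ≈ 5.952 in
Initial abstraction Ia = S/5 = (125/21)/5 = 25/21 ≈ 1.190 in

S = 125/21 in ≈ 5.952 in; Ia = 25/21 in ≈ 1.190 in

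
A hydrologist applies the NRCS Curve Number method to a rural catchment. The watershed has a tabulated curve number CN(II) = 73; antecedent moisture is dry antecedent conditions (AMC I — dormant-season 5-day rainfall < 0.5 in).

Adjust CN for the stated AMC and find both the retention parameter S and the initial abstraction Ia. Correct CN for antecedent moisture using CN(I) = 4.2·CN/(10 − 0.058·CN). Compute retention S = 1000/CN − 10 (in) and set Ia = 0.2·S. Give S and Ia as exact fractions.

S = 4500/511 in ≈ 8.806 in; Ia = 900/511 in ≈ 1.761 in

CN(I) from CN(II)=73: (4.2·73)/(10 − 0.058·73) = 51100/961 ≈ 53.174
S = 1000/(51100/961) − 10 = 4500/511 in ≈ 8.806 in
Ia = 0.2S: 0.2·8.806 = 1.761 in (exactly 900/511)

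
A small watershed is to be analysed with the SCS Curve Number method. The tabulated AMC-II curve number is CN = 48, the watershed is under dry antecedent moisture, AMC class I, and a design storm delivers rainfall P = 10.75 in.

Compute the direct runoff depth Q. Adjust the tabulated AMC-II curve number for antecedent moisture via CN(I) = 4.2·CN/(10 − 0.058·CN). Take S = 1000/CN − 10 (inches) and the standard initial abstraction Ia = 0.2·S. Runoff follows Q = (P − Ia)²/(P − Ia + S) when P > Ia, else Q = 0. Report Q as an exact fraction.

Q = 1985281/1993068 in ≈ 0.996 in

Dry (AMC I): CN(I) = 4.2·48/(10 − 0.058·48) = (1008/5)/(902/125) = 12600/451 ≈ 27.938
Retention S: 1000/CN − 10 with CN=27.938 → S = 1625/63 ≈ 25.794 in
Initial abstraction Ia = S/5 = (1625/63)/5 = 325/63 ≈ 5.159 in
Excess rainfall: 10.750 − 5.159 = 5.591 in; P > Ia so Q > 0
Q: (1409/252)² ÷ (7909/252) = 1985281/1993068 in (≈ 0.996 in)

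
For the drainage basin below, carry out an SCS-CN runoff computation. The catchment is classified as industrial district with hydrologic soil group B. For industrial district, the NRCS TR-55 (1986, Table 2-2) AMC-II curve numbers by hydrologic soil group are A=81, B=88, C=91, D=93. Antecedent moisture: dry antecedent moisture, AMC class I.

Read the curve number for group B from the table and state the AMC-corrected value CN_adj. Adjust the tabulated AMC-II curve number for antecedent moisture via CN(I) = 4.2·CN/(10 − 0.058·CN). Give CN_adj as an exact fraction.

CN_adj = 3850/51 ≈ 75.490

NRCS table: industrial district, soil group B → CN(II) = 88
Dry (AMC I): CN(I) = 4.2·88/(10 − 0.058·88) = (1848/5)/(612/125) = 3850/51 ≈ 75.490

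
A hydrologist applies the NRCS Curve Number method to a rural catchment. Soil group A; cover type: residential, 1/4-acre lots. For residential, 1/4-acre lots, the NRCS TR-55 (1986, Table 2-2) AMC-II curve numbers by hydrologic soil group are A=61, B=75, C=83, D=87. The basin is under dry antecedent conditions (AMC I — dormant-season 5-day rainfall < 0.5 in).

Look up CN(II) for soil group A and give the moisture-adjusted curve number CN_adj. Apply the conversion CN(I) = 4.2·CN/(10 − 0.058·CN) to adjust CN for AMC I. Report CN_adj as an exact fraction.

NRCS table: residential, 1/4-acre lots, soil group A → CN(II) = 61
Dry (AMC I): CN(I) = 4.2·61/(10 − 0.058·61) = (1281/5)/(3231/500) = 42700/1077 ≈ 39.647

CN_adj = 42700/1077 ≈ 39.647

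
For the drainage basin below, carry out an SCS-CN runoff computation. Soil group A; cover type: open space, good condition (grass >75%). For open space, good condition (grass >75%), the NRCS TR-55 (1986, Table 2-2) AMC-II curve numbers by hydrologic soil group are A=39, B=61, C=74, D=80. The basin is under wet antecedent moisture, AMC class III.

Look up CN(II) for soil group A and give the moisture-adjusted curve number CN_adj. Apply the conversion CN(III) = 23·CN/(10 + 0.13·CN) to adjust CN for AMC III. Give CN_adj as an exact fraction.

CN_adj = 89700/1507 ≈ 59.522

NRCS table: open space, good condition (grass >75%), soil group A → CN(II) = 39
CN(III) from CN(II)=39: (23·39)/(10 + 0.13·39) = 89700/1507 ≈ 59.522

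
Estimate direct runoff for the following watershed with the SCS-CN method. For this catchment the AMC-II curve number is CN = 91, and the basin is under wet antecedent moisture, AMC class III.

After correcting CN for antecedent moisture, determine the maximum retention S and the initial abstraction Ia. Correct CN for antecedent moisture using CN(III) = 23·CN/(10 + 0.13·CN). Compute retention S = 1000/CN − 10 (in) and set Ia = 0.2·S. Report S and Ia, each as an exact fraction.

S = 900/2093 in ≈ 0.430 in; Ia = 180/2093 in ≈ 0.086 in

Adjust CN=91 to AMC III: 23·91/(10 + 0.13·91) → 2093 ÷ (2183/100) = 209300/2183 ≈ 95.877
Max retention: S = 1000/(209300/2183) − 10 = 900/2093 in (≈ 0.430 in)
Initial abstraction Ia = S/5 = (900/2093)/5 = 180/2093 ≈ 0.086 in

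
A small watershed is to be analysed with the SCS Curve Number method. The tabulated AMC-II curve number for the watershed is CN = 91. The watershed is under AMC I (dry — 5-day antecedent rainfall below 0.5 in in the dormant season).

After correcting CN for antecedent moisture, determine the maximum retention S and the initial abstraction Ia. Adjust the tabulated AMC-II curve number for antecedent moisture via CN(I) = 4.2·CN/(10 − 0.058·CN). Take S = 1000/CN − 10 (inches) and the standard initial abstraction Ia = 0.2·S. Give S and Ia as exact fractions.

S = 1500/637 in ≈ 2.355 in; Ia = 300/637 in ≈ 0.471 in

Dry (AMC I): CN(I) = 4.2·91/(10 − 0.058·91) = (1911/5)/(2361/500) = 63700/787 ≈ 80.940
Max retention: S = 1000/(63700/787) − 10 = 1500/637 in (≈ 2.355 in)
Initial abstraction Ia = S/5 = (1500/637)/5 = 300/637 ≈ 0.471 in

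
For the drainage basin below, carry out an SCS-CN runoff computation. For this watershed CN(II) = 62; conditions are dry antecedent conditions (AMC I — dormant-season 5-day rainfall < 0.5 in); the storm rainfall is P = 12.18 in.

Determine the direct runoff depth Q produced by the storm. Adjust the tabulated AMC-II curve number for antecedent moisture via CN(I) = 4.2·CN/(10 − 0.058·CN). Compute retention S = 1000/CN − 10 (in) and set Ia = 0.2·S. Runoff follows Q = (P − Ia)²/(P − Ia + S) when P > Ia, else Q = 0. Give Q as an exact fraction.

Dry (AMC I): CN(I) = 4.2·62/(10 − 0.058·62) = (1302/5)/(1601/250) = 65100/1601 ≈ 40.662
Retention S: 1000/CN − 10 with CN=40.662 → S = 9500/651 ≈ 14.593 in
Initial abstraction Ia = S/5 = (9500/651)/5 = 1900/651 ≈ 2.919 in
Since P=12.180 > Ia=2.919: effective rainfall P−Ia = 301459/32550 in
Runoff Q = (P−Ia)²/(P−Ia+S) = (9.261)²/(9.261+14.593) = 90877528681/25273740450 ≈ 3.596 in

Q = 90877528681/25273740450 in ≈ 3.596 in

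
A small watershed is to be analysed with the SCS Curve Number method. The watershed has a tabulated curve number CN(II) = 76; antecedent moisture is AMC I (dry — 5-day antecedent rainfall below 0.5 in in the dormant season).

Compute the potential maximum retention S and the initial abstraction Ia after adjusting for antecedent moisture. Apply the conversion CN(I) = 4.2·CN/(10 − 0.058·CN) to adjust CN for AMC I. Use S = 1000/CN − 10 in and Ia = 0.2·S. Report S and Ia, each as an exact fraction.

S = 1000/133 in ≈ 7.519 in; Ia = 200/133 in ≈ 1.504 in

Adjust CN=76 to AMC I: 4.2·76/(10 − 0.058·76) → (1596/5) ÷ (699/125) = 13300/233 ≈ 57.082
Max retention: S = 1000/(13300/233) − 10 = 1000/133 in (≈ 7.519 in)
Initial abstraction Ia = S/5 = (1000/133)/5 = 200/133 ≈ 1.504 in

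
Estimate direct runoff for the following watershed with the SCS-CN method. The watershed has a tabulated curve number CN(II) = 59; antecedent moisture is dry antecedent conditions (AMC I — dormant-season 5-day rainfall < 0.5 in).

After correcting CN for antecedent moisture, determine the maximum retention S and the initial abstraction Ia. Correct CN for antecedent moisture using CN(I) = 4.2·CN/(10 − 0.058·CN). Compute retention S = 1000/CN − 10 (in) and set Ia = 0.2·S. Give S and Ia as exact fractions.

Adjust CN=59 to AMC I: 4.2·59/(10 − 0.058·59) → (1239/5) ÷ (3289/500) = 123900/3289 ≈ 37.671
Retention S: 1000/CN − 10 with CN=37.671 → S = 20500/1239 ≈ 16.546 in
Initial abstraction Ia = S/5 = (20500/1239)/5 = 4100/1239 ≈ 3.309 in

S = 20500/1239 in ≈ 16.546 in; Ia = 4100/1239 in ≈ 3.309 in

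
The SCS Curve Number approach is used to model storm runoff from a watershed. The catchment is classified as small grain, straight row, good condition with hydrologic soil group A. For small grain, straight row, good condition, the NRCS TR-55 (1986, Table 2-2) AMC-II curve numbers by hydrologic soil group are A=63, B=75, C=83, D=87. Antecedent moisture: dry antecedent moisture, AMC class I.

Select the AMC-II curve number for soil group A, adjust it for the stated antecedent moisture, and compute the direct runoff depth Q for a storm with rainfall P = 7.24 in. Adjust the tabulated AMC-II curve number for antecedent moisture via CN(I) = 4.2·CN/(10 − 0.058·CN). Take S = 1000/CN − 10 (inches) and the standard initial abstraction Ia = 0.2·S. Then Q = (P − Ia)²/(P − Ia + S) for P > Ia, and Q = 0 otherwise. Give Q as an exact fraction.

NRCS table: small grain, straight row, good condition, soil group A → CN(II) = 63
Adjust CN=63 to AMC I: 4.2·63/(10 − 0.058·63) → (1323/5) ÷ (3173/500) = 132300/3173 ≈ 41.696
S = 1000/(132300/3173) − 10 = 18500/1323 in ≈ 13.983 in
Ia = 0.2·(18500/1323) = 3700/1323 in ≈ 2.797 in
P − Ia = 7.240 − 2.797 = 146963/33075 ≈ 4.443 in (> 0, runoff occurs)
Q = (146963/33075)²/((146963/33075) + 18500/1323) = (21598123369/1093955625)/(609463/33075) = 21598123369/20157988725 in ≈ 1.071 in

Q = 21598123369/20157988725 in ≈ 1.071 in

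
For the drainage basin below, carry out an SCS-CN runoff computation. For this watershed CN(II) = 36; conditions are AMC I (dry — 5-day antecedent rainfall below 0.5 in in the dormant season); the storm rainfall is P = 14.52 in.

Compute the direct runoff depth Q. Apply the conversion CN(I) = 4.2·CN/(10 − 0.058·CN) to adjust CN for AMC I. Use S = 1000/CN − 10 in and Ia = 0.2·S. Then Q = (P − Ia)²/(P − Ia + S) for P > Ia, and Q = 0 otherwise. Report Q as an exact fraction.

Q = 818360449/1080168075 in ≈ 0.758 in

Adjust CN=36 to AMC I: 4.2·36/(10 − 0.058·36) → (756/5) ÷ (989/125) = 18900/989 ≈ 19.110
Max retention: S = 1000/(18900/989) − 10 = 8000/189 in (≈ 42.328 in)
Initial abstraction Ia = S/5 = (8000/189)/5 = 1600/189 ≈ 8.466 in
P − Ia = 14.520 − 8.466 = 28607/4725 ≈ 6.054 in (> 0, runoff occurs)
Q: (28607/4725)² ÷ (228607/4725) = 818360449/1080168075 in (≈ 0.758 in)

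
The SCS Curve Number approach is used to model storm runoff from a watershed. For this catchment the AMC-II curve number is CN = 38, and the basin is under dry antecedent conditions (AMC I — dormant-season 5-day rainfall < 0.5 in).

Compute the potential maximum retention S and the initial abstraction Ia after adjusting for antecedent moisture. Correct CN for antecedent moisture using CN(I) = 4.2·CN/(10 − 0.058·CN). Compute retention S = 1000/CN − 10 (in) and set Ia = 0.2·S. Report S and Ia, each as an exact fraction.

CN(I) from CN(II)=38: (4.2·38)/(10 − 0.058·38) = 39900/1949 ≈ 20.472
Max retention: S = 1000/(39900/1949) − 10 = 15500/399 in (≈ 38.847 in)
Initial abstraction Ia = S/5 = (15500/399)/5 = 3100/399 ≈ 7.769 in

S = 15500/399 in ≈ 38.847 in; Ia = 3100/399 in ≈ 7.769 in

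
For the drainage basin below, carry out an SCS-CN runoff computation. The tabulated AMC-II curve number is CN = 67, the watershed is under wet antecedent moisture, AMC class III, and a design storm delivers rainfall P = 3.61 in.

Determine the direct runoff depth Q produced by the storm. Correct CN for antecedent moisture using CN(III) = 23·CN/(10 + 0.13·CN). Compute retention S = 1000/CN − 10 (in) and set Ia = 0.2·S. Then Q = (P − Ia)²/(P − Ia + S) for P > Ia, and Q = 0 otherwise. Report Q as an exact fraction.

CN(III) from CN(II)=67: (23·67)/(10 + 0.13·67) = 154100/1871 ≈ 82.362
Retention S: 1000/CN − 10 with CN=82.362 → S = 3300/1541 ≈ 2.141 in
Ia = 0.2S: 0.2·2.141 = 0.428 in (exactly 660/1541)
P − Ia = 3.610 − 0.428 = 490301/154100 ≈ 3.182 in (> 0, runoff occurs)
Q: (490301/154100)² ÷ (820301/154100) = 240395070601/126408384100 in (≈ 1.902 in)

Q = 240395070601/126408384100 in ≈ 1.902 in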